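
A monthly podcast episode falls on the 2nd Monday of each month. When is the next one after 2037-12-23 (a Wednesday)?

2038-01-11

December 2037 starts on a Tuesday; its first Monday is the 7th, so the 2nd Monday is the 14th — 2037-12-14.
That is not after 2037-12-23, so look at January 2038.
January 2038 starts on a Friday; its first Monday is the 4th, so the 2nd Monday is the 11th — 2038-01-11.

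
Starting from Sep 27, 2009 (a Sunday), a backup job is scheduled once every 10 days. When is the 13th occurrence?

The 13th occurrence is 12 intervals after the first: 12 × 10 = 120 days after Sep 27, 2009.
Sep has 30 days — 3 days to the end of Sep leaves 117.
Oct has 31 days (86 left).
Nov has 30 days (56 left).
Dec has 31 days (25 left).
25 days into Jan → Jan 25, 2010.

Jan 25, 2010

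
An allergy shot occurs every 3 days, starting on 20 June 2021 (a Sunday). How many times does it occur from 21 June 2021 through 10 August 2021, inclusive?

Occurrences land 3·i days after 20 June 2021 for i = 0, 1, 2, …
21 June 2021 is 1 day after the start; 1 ÷ 3 = 0 remainder 1; since the remainder is 1, round up to i = 1. First occurrence in the window: #2 on 23 June 2021 (1×3 = 3 days in).
10 August 2021 is 51 days after the start; 51 ÷ 3 = 17 remainder 0. Last occurrence in the window: #18 on 10 August 2021.
Occurrences #2 through #18: 17 in total.

17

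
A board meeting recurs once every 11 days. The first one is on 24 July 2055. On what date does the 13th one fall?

The 13th occurrence is 12 intervals after the first: 12 × 11 = 132 days after 24 July 2055.
July has 31 days — 7 days to the end of July leaves 125.
August has 31 days (94 left).
September has 30 days (64 left).
October has 31 days (33 left).
November has 30 days (3 left).
3 days into December → 3 December 2055.

3 December 2055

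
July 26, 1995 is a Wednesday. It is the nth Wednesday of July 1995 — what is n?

4th

Day 26 falls in week ⌈26/7⌉ of the month.
Days 1–7 hold the 1st Wednesday, 8–14 the 2nd, 15–21 the 3rd, 22–28 the 4th, 29–31 the 5th.
26 is in the range for the 4th.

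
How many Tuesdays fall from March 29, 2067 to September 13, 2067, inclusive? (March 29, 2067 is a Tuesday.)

25

March 29, 2067 is a Tuesday; the first Tuesday on or after it is March 29, 2067.
From March 29, 2067 to September 13, 2067: 2 + 30 + 31 + 30 + 31 + 31 + 13 = 168 days (rest of March, April, May, June, July, August, September).
168 ÷ 7 = 24 full weeks with remainder 0, so 24 more Tuesdays after the first → 25.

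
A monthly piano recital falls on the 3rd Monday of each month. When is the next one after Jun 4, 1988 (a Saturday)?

Jun 1988 starts on a Wednesday; its first Monday is the 6th, so the 3rd Monday is the 20th — Jun 20, 1988.
Jun 20, 1988 is after Jun 4, 1988, so that is the next one.

Jun 20, 1988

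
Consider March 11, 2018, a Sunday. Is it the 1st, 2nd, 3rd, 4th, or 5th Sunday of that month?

Day 11 falls in week ⌈11/7⌉ of the month.
Days 1–7 hold the 1st Sunday, 8–14 the 2nd, 15–21 the 3rd, 22–28 the 4th, 29–31 the 5th.
11 is in the range for the 2nd.

2nd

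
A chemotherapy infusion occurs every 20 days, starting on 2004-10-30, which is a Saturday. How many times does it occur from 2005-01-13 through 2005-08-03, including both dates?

Occurrences land 20·i days after 2004-10-30 for i = 0, 1, 2, …
2005-01-13 is 75 days after the start; 75 ÷ 20 = 3 remainder 15; since the remainder is 15, round up to i = 4. First occurrence in the window: #5 on 2005-01-18 (4×20 = 80 days in).
2005-08-03 is 277 days after the start; 277 ÷ 20 = 13 remainder 17. Last occurrence in the window: #14 on 2005-07-17.
Occurrences #5 through #14: 10 in total.

10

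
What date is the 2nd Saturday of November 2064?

The first Saturday of November 2064 is November 1.
The 2nd Saturday is 1 weeks later: 1 + 7 = 8.

2064-11-08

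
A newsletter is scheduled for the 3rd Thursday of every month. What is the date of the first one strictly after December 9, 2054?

December 17, 2054

December 2054 starts on a Tuesday; its first Thursday is the 3rd, so the 3rd Thursday is the 17th — December 17, 2054.
December 17, 2054 is after December 9, 2054, so that is the next one.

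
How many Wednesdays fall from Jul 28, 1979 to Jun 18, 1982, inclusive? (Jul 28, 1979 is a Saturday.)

Jul 28, 1979 is a Saturday; the first Wednesday on or after it is Aug 1, 1979 (4 days later).
From Aug 1, 1979 to Jun 18, 1982: 152 + 366 + 365 + 169 = 1052 days (rest of 1979, 1980, 1981, to Jun 18, 1982 in 1982).
1052 ÷ 7 = 150 full weeks with remainder 2, so 150 more Wednesdays after the first → 151.

151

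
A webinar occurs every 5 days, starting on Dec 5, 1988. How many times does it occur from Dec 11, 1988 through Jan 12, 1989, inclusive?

6

Occurrences land 5·i days after Dec 5, 1988 for i = 0, 1, 2, …
Dec 11, 1988 is 6 days after the start; 6 ÷ 5 = 1 remainder 1; since the remainder is 1, round up to i = 2. First occurrence in the window: #3 on Dec 15, 1988 (2×5 = 10 days in).
Jan 12, 1989 is 38 days after the start; 38 ÷ 5 = 7 remainder 3. Last occurrence in the window: #8 on Jan 9, 1989.
Occurrences #3 through #8: 6 in total.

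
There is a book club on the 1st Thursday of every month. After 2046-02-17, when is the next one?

2046-03-01

February 2046 starts on a Thursday, so its 1st Thursday is 2046-02-01.
That is not after 2046-02-17, so look at March 2046.
March 2046 starts on a Thursday, so its 1st Thursday is 2046-03-01.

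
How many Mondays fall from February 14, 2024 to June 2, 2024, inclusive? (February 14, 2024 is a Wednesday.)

February 14, 2024 is a Wednesday; the first Monday on or after it is February 19, 2024 (5 days later).
From February 19, 2024 to June 2, 2024: 10 + 31 + 30 + 31 + 2 = 104 days (rest of February, March, April, May, June).
104 ÷ 7 = 14 full weeks with remainder 6, so 14 more Mondays after the first → 15.

15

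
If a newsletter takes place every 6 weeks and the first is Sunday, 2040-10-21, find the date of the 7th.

2041-06-30

The 7th occurrence is 6 intervals after the first: 6 × 42 = 252 days after 2040-10-21.
October has 31 days — 10 days to the end of October leaves 242.
November has 30 days (212 left).
December has 31 days (181 left).
January has 31 days (150 left).
February has 28 days (122 left).
March has 31 days (91 left).
April has 30 days (61 left).
May has 31 days (30 left).
30 days into June → 2041-06-30.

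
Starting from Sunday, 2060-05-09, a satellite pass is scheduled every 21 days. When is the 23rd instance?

2061-08-14

The 23rd occurrence is 22 intervals after the first: 22 × 21 = 462 days after 2060-05-09.
May has 31 days — 22 days to the end of May leaves 440.
From end of May to end of 2060 is 214 days (226 left).
January has 31 days (195 left).
February has 28 days (167 left).
March has 31 days (136 left).
April has 30 days (106 left).
May has 31 days (75 left).
June has 30 days (45 left).
July has 31 days (14 left).
14 days into August → 2061-08-14.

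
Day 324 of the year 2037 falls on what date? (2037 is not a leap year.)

November 20, 2037

January has 31 days (324 − 31 = 293 remain).
February has 28 days (293 − 28 = 265 remain).
March has 31 days (265 − 31 = 234 remain).
April has 30 days (234 − 30 = 204 remain).
May has 31 days (204 − 31 = 173 remain).
June has 30 days (173 − 30 = 143 remain).
July has 31 days (143 − 31 = 112 remain).
August has 31 days (112 − 31 = 81 remain).
September has 30 days (81 − 30 = 51 remain).
October has 31 days (51 − 31 = 20 remain).
20 into November → November 20.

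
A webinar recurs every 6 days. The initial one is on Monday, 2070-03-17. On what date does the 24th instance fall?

The 24th occurrence is 23 intervals after the first: 23 × 6 = 138 days after 2070-03-17.
March has 31 days — 14 days to the end of March leaves 124.
April has 30 days (94 left).
May has 31 days (63 left).
June has 30 days (33 left).
July has 31 days (2 left).
2 days into August → 2070-08-02.

2070-08-02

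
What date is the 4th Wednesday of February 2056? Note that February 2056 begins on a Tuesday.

2056-02-23

February 2056 begins on a Tuesday, so the first Wednesday is February 2 (1 day later).
The 4th Wednesday is 3 weeks later: 2 + 21 = 23.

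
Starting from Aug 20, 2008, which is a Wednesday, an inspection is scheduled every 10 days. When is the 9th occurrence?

The 9th occurrence is 8 intervals after the first: 8 × 10 = 80 days after Aug 20, 2008.
Aug has 31 days — 11 days to the end of Aug leaves 69.
Sep has 30 days (39 left).
Oct has 31 days (8 left).
8 days into Nov → Nov 8, 2008.

Nov 8, 2008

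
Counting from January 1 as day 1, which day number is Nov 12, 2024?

Days in months before Nov: 31 + 29 + 31 + 30 + 31 + 30 + 31 + 31 + 30 + 31 = 305.
Plus 12 days into Nov → day 317.

317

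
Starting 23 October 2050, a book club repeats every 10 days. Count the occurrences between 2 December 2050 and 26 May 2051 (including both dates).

Occurrences land 10·i days after 23 October 2050 for i = 0, 1, 2, …
2 December 2050 is 40 days after the start; 40 ÷ 10 = 4 remainder 0. First occurrence in the window: #5 on 2 December 2050 (4×10 = 40 days in).
26 May 2051 is 215 days after the start; 215 ÷ 10 = 21 remainder 5. Last occurrence in the window: #22 on 21 May 2051.
Occurrences #5 through #22: 18 in total.

18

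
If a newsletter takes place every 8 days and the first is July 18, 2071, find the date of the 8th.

The 8th occurrence is 7 intervals after the first: 7 × 8 = 56 days after July 18, 2071.
July has 31 days — 13 days to the end of July leaves 43.
August has 31 days (12 left).
12 days into September → September 12, 2071.

September 12, 2071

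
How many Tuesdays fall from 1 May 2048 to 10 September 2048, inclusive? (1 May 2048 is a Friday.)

19

1 May 2048 is a Friday; the first Tuesday on or after it is 5 May 2048 (4 days later).
From 5 May 2048 to 10 September 2048: 26 + 30 + 31 + 31 + 10 = 128 days (rest of May, June, July, August, September).
128 ÷ 7 = 18 full weeks with remainder 2, so 18 more Tuesdays after the first → 19.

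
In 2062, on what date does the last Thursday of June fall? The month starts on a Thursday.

June 2062 begins on a Thursday, so the first Thursday is June 1.
June 2062 has 30 days. Adding weeks: 1, 8, 15, 22, 29 — the last one ≤ 30 is the 29th.

29 June 2062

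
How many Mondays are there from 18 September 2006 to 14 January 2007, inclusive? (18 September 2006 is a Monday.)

17

18 September 2006 is a Monday; the first Monday on or after it is 18 September 2006.
From 18 September 2006 to 14 January 2007: 12 + 31 + 30 + 31 + 14 = 118 days (rest of September, October, November, December, January).
118 ÷ 7 = 16 full weeks with remainder 6, so 16 more Mondays after the first → 17.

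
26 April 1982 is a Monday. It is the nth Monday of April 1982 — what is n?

Day 26 falls in week ⌈26/7⌉ of the month.
Days 1–7 hold the 1st Monday, 8–14 the 2nd, 15–21 the 3rd, 22–28 the 4th, 29–31 the 5th.
26 is in the range for the 4th.

4th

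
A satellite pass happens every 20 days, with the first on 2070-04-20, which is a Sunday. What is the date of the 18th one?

2071-03-26

The 18th occurrence is 17 intervals after the first: 17 × 20 = 340 days after 2070-04-20.
April has 30 days — 10 days to the end of April leaves 330.
May has 31 days (299 left).
June has 30 days (269 left).
July has 31 days (238 left).
August has 31 days (207 left).
September has 30 days (177 left).
October has 31 days (146 left).
November has 30 days (116 left).
December has 31 days (85 left).
January has 31 days (54 left).
February has 28 days (26 left).
26 days into March → 2071-03-26.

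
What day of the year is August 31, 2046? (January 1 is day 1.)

243

Days in months before August: 31 + 28 + 31 + 30 + 31 + 30 + 31 = 212.
Plus 31 days into August → day 243.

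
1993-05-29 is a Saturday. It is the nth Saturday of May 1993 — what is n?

Day 29 falls in week ⌈29/7⌉ of the month.
Days 1–7 hold the 1st Saturday, 8–14 the 2nd, 15–21 the 3rd, 22–28 the 4th, 29–31 the 5th.
29 is in the range for the 5th.

5th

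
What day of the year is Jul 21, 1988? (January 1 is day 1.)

203

Days in months before Jul: 31 + 29 + 31 + 30 + 31 + 30 = 182.
Plus 21 days into Jul → day 203.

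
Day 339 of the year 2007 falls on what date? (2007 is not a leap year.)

December 5, 2007

January has 31 days (339 − 31 = 308 remain).
February has 28 days (308 − 28 = 280 remain).
March has 31 days (280 − 31 = 249 remain).
April has 30 days (249 − 30 = 219 remain).
May has 31 days (219 − 31 = 188 remain).
June has 30 days (188 − 30 = 158 remain).
July has 31 days (158 − 31 = 127 remain).
August has 31 days (127 − 31 = 96 remain).
September has 30 days (96 − 30 = 66 remain).
October has 31 days (66 − 31 = 35 remain).
November has 30 days (35 − 30 = 5 remain).
5 into December → December 5.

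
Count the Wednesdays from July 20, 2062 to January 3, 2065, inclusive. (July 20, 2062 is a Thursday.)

128

July 20, 2062 is a Thursday; the first Wednesday on or after it is July 26, 2062 (6 days later).
From July 26, 2062 to January 3, 2065: 158 + 365 + 366 + 3 = 892 days (rest of 2062, 2063, 2064, to January 3, 2065 in 2065).
892 ÷ 7 = 127 full weeks with remainder 3, so 127 more Wednesdays after the first → 128.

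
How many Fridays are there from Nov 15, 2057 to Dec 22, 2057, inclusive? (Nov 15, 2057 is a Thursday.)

6

Nov 15, 2057 is a Thursday; the first Friday on or after it is Nov 16, 2057 (1 day later).
From Nov 16, 2057 to Dec 22, 2057: 14 + 22 = 36 days (rest of Nov, Dec).
36 ÷ 7 = 5 full weeks with remainder 1, so 5 more Fridays after the first → 6.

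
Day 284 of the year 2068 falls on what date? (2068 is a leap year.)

January has 31 days (284 − 31 = 253 remain).
February has 29 days (253 − 29 = 224 remain).
March has 31 days (224 − 31 = 193 remain).
April has 30 days (193 − 30 = 163 remain).
May has 31 days (163 − 31 = 132 remain).
June has 30 days (132 − 30 = 102 remain).
July has 31 days (102 − 31 = 71 remain).
August has 31 days (71 − 31 = 40 remain).
September has 30 days (40 − 30 = 10 remain).
10 into October → October 10.

10 October 2068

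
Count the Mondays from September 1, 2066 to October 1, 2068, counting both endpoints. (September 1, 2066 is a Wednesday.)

September 1, 2066 is a Wednesday; the first Monday on or after it is September 6, 2066 (5 days later).
From September 6, 2066 to October 1, 2068: 116 + 365 + 275 = 756 days (rest of 2066, 2067, to October 1, 2068 in 2068).
756 ÷ 7 = 108 full weeks with remainder 0, so 108 more Mondays after the first → 109.

109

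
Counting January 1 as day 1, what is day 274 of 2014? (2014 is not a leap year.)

1 October 2014

January has 31 days (274 − 31 = 243 remain).
February has 28 days (243 − 28 = 215 remain).
March has 31 days (215 − 31 = 184 remain).
April has 30 days (184 − 30 = 154 remain).
May has 31 days (154 − 31 = 123 remain).
June has 30 days (123 − 30 = 93 remain).
July has 31 days (93 − 31 = 62 remain).
August has 31 days (62 − 31 = 31 remain).
September has 30 days (31 − 30 = 1 remain).
1 into October → October 1.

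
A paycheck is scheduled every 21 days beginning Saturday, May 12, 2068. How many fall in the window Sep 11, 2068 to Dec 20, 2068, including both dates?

5

Occurrences land 21·i days after May 12, 2068 for i = 0, 1, 2, …
Sep 11, 2068 is 122 days after the start; 122 ÷ 21 = 5 remainder 17; since the remainder is 17, round up to i = 6. First occurrence in the window: #7 on Sep 15, 2068 (6×21 = 126 days in).
Dec 20, 2068 is 222 days after the start; 222 ÷ 21 = 10 remainder 12. Last occurrence in the window: #11 on Dec 8, 2068.
Occurrences #7 through #11: 5 in total.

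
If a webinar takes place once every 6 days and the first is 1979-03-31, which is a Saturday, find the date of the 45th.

1979-12-20

The 45th occurrence is 44 intervals after the first: 44 × 6 = 264 days after 1979-03-31.
March has 31 days — 0 days to the end of March leaves 264.
April has 30 days (234 left).
May has 31 days (203 left).
June has 30 days (173 left).
July has 31 days (142 left).
August has 31 days (111 left).
September has 30 days (81 left).
October has 31 days (50 left).
November has 30 days (20 left).
20 days into December → 1979-12-20.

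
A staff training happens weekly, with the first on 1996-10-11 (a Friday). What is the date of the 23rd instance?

The 23rd occurrence is 22 intervals after the first: 22 × 7 = 154 days after 1996-10-11.
October has 31 days — 20 days to the end of October leaves 134.
November has 30 days (104 left).
December has 31 days (73 left).
January has 31 days (42 left).
February has 28 days (14 left).
14 days into March → 1997-03-14.

1997-03-14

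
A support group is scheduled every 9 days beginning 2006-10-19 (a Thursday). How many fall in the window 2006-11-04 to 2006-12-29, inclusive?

6

Occurrences land 9·i days after 2006-10-19 for i = 0, 1, 2, …
2006-11-04 is 16 days after the start; 16 ÷ 9 = 1 remainder 7; since the remainder is 7, round up to i = 2. First occurrence in the window: #3 on 2006-11-06 (2×9 = 18 days in).
2006-12-29 is 71 days after the start; 71 ÷ 9 = 7 remainder 8. Last occurrence in the window: #8 on 2006-12-21.
Occurrences #3 through #8: 6 in total.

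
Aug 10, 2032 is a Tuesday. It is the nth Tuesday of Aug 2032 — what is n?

2nd

Day 10 falls in week ⌈10/7⌉ of the month.
Days 1–7 hold the 1st Tuesday, 8–14 the 2nd, 15–21 the 3rd, 22–28 the 4th, 29–31 the 5th.
10 is in the range for the 2nd.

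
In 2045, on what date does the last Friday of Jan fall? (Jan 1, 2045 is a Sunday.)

Jan 2045 begins on a Sunday, so the first Friday is Jan 6 (5 days later).
Jan 2045 has 31 days. Adding weeks: 6, 13, 20, 27 — the last one ≤ 31 is the 27th.

Jan 27, 2045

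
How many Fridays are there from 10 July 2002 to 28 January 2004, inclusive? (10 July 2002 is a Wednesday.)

10 July 2002 is a Wednesday; the first Friday on or after it is 12 July 2002 (2 days later).
From 12 July 2002 to 28 January 2004: 172 + 365 + 28 = 565 days (rest of 2002, 2003, to 28 January 2004 in 2004).
565 ÷ 7 = 80 full weeks with remainder 5, so 80 more Fridays after the first → 81.

81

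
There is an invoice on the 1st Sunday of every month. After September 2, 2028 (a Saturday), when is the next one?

September 2028 starts on a Friday, so its 1st Sunday is September 3, 2028 (2 days in).
September 3, 2028 is after September 2, 2028, so that is the next one.

September 3, 2028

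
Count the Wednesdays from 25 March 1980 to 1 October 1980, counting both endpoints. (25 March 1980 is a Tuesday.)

28

25 March 1980 is a Tuesday; the first Wednesday on or after it is 26 March 1980 (1 day later).
From 26 March 1980 to 1 October 1980: 5 + 30 + 31 + 30 + 31 + 31 + 30 + 1 = 189 days (rest of March, April, May, June, July, August, September, October).
189 ÷ 7 = 27 full weeks with remainder 0, so 27 more Wednesdays after the first → 28.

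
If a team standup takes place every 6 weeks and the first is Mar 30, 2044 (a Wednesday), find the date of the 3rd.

Jun 22, 2044

The 3rd occurrence is 2 intervals after the first: 2 × 42 = 84 days after Mar 30, 2044.
Mar has 31 days — 1 day to the end of Mar leaves 83.
Apr has 30 days (53 left).
May has 31 days (22 left).
22 days into Jun → Jun 22, 2044.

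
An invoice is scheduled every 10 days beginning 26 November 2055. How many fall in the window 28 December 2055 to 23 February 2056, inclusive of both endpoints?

5

Occurrences land 10·i days after 26 November 2055 for i = 0, 1, 2, …
28 December 2055 is 32 days after the start; 32 ÷ 10 = 3 remainder 2; since the remainder is 2, round up to i = 4. First occurrence in the window: #5 on 5 January 2056 (4×10 = 40 days in).
23 February 2056 is 89 days after the start; 89 ÷ 10 = 8 remainder 9. Last occurrence in the window: #9 on 14 February 2056.
Occurrences #5 through #9: 5 in total.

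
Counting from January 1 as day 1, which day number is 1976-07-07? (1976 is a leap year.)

Days in months before July: 31 + 29 + 31 + 30 + 31 + 30 = 182.
Plus 7 days into July → day 189.

189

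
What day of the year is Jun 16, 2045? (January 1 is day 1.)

167

Days in months before Jun: 31 + 28 + 31 + 30 + 31 = 151.
Plus 16 days into Jun → day 167.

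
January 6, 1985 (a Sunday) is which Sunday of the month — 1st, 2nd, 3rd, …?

Day 6 falls in week ⌈6/7⌉ of the month.
Days 1–7 hold the 1st Sunday, 8–14 the 2nd, 15–21 the 3rd, 22–28 the 4th, 29–31 the 5th.
6 is in the range for the 1st.

1st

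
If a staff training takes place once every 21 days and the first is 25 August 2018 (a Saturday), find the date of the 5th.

The 5th occurrence is 4 intervals after the first: 4 × 21 = 84 days after 25 August 2018.
August has 31 days — 6 days to the end of August leaves 78.
September has 30 days (48 left).
October has 31 days (17 left).
17 days into November → 17 November 2018.

17 November 2018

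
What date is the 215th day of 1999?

January has 31 days (215 − 31 = 184 remain).
February has 28 days (184 − 28 = 156 remain).
March has 31 days (156 − 31 = 125 remain).
April has 30 days (125 − 30 = 95 remain).
May has 31 days (95 − 31 = 64 remain).
June has 30 days (64 − 30 = 34 remain).
July has 31 days (34 − 31 = 3 remain).
3 into August → August 3.

1999-08-03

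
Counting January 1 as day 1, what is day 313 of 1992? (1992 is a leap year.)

1992-11-08

January has 31 days (313 − 31 = 282 remain).
February has 29 days (282 − 29 = 253 remain).
March has 31 days (253 − 31 = 222 remain).
April has 30 days (222 − 30 = 192 remain).
May has 31 days (192 − 31 = 161 remain).
June has 30 days (161 − 30 = 131 remain).
July has 31 days (131 − 31 = 100 remain).
August has 31 days (100 − 31 = 69 remain).
September has 30 days (69 − 30 = 39 remain).
October has 31 days (39 − 31 = 8 remain).
8 into November → November 8.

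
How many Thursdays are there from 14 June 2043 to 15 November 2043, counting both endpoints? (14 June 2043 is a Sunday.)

14 June 2043 is a Sunday; the first Thursday on or after it is 18 June 2043 (4 days later).
From 18 June 2043 to 15 November 2043: 12 + 31 + 31 + 30 + 31 + 15 = 150 days (rest of June, July, August, September, October, November).
150 ÷ 7 = 21 full weeks with remainder 3, so 21 more Thursdays after the first → 22.

22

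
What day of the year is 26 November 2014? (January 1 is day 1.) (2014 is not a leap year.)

Days in months before November: 31 + 28 + 31 + 30 + 31 + 30 + 31 + 31 + 30 + 31 = 304.
Plus 26 days into November → day 330.

330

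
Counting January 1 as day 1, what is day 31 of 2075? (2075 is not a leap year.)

31 January 2075

31 into January → January 31.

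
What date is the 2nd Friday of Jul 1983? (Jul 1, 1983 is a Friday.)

Jul 8, 1983

Jul 1983 begins on a Friday, so the first Friday is Jul 1.
The 2nd Friday is 1 weeks later: 1 + 7 = 8.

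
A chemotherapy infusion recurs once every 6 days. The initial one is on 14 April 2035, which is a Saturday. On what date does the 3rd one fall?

26 April 2035

The 3rd occurrence is 2 intervals after the first: 2 × 6 = 12 days after 14 April 2035.
12 days later is 26 April 2035.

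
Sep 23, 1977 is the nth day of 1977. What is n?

266

Days in months before Sep: 31 + 28 + 31 + 30 + 31 + 30 + 31 + 31 = 243.
Plus 23 days into Sep → day 266.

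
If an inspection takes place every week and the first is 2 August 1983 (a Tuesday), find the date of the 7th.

13 September 1983

The 7th occurrence is 6 intervals after the first: 6 × 7 = 42 days after 2 August 1983.
August has 31 days — 29 days to the end of August leaves 13.
13 days into September → 13 September 1983.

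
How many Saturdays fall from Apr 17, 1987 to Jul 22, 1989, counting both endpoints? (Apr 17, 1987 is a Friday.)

Apr 17, 1987 is a Friday; the first Saturday on or after it is Apr 18, 1987 (1 day later).
From Apr 18, 1987 to Jul 22, 1989: 257 + 366 + 203 = 826 days (rest of 1987, 1988, to Jul 22, 1989 in 1989).
826 ÷ 7 = 118 full weeks with remainder 0, so 118 more Saturdays after the first → 119.

119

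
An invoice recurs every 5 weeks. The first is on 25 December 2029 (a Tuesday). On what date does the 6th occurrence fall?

The 6th occurrence is 5 intervals after the first: 5 × 35 = 175 days after 25 December 2029.
December has 31 days — 6 days to the end of December leaves 169.
January has 31 days (138 left).
February has 28 days (110 left).
March has 31 days (79 left).
April has 30 days (49 left).
May has 31 days (18 left).
18 days into June → 18 June 2030.

18 June 2030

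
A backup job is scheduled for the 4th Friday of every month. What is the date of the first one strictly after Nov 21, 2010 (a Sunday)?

Nov 26, 2010

Nov 2010 starts on a Monday; its first Friday is the 5th, so the 4th Friday is the 26th — Nov 26, 2010.
Nov 26, 2010 is after Nov 21, 2010, so that is the next one.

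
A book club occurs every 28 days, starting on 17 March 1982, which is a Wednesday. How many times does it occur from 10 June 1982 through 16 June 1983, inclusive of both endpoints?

Occurrences land 28·i days after 17 March 1982 for i = 0, 1, 2, …
10 June 1982 is 85 days after the start; 85 ÷ 28 = 3 remainder 1; since the remainder is 1, round up to i = 4. First occurrence in the window: #5 on 7 July 1982 (4×28 = 112 days in).
16 June 1983 is 456 days after the start; 456 ÷ 28 = 16 remainder 8. Last occurrence in the window: #17 on 8 June 1983.
Occurrences #5 through #17: 13 in total.

13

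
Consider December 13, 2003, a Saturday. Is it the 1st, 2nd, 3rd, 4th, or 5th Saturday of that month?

Day 13 falls in week ⌈13/7⌉ of the month.
Days 1–7 hold the 1st Saturday, 8–14 the 2nd, 15–21 the 3rd, 22–28 the 4th, 29–31 the 5th.
13 is in the range for the 2nd.

2nd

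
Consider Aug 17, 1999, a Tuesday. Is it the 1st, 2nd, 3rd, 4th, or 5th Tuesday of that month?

Day 17 falls in week ⌈17/7⌉ of the month.
Days 1–7 hold the 1st Tuesday, 8–14 the 2nd, 15–21 the 3rd, 22–28 the 4th, 29–31 the 5th.
17 is in the range for the 3rd.

3rd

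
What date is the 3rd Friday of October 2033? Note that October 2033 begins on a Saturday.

21 October 2033

October 2033 begins on a Saturday, so the first Friday is October 7 (6 days later).
The 3rd Friday is 2 weeks later: 7 + 14 = 21.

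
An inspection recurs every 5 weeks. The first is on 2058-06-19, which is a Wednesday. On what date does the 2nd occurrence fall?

2058-07-24

The 2nd occurrence is 1 interval after the first: 1 × 35 = 35 days after 2058-06-19.
June has 30 days — 11 days to the end of June leaves 24.
24 days into July → 2058-07-24.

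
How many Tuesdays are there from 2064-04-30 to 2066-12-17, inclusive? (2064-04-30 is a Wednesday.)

137

2064-04-30 is a Wednesday; the first Tuesday on or after it is 2064-05-06 (6 days later).
From 2064-05-06 to 2066-12-17: 239 + 365 + 351 = 955 days (rest of 2064, 2065, to 2066-12-17 in 2066).
955 ÷ 7 = 136 full weeks with remainder 3, so 136 more Tuesdays after the first → 137.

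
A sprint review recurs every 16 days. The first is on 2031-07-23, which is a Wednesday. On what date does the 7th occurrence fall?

2031-10-27

The 7th occurrence is 6 intervals after the first: 6 × 16 = 96 days after 2031-07-23.
July has 31 days — 8 days to the end of July leaves 88.
August has 31 days (57 left).
September has 30 days (27 left).
27 days into October → 2031-10-27.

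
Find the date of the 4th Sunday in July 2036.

The first Sunday of July 2036 is July 6.
The 4th Sunday is 3 weeks later: 6 + 21 = 27.

2036-07-27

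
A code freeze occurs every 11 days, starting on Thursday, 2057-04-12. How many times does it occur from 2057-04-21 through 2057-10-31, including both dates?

18

Occurrences land 11·i days after 2057-04-12 for i = 0, 1, 2, …
2057-04-21 is 9 days after the start; 9 ÷ 11 = 0 remainder 9; since the remainder is 9, round up to i = 1. First occurrence in the window: #2 on 2057-04-23 (1×11 = 11 days in).
2057-10-31 is 202 days after the start; 202 ÷ 11 = 18 remainder 4. Last occurrence in the window: #19 on 2057-10-27.
Occurrences #2 through #19: 18 in total.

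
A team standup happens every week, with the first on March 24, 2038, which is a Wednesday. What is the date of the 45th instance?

January 26, 2039

The 45th occurrence is 44 intervals after the first: 44 × 7 = 308 days after March 24, 2038.
March has 31 days — 7 days to the end of March leaves 301.
April has 30 days (271 left).
May has 31 days (240 left).
June has 30 days (210 left).
July has 31 days (179 left).
August has 31 days (148 left).
September has 30 days (118 left).
October has 31 days (87 left).
November has 30 days (57 left).
December has 31 days (26 left).
26 days into January → January 26, 2039.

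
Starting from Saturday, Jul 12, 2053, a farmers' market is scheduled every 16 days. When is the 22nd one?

Jun 13, 2054

The 22nd occurrence is 21 intervals after the first: 21 × 16 = 336 days after Jul 12, 2053.
Jul has 31 days — 19 days to the end of Jul leaves 317.
Aug has 31 days (286 left).
Sep has 30 days (256 left).
Oct has 31 days (225 left).
Nov has 30 days (195 left).
Dec has 31 days (164 left).
Jan has 31 days (133 left).
Feb has 28 days (105 left).
Mar has 31 days (74 left).
Apr has 30 days (44 left).
May has 31 days (13 left).
13 days into Jun → Jun 13, 2054.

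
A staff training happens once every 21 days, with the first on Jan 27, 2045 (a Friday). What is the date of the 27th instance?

Jul 27, 2046

The 27th occurrence is 26 intervals after the first: 26 × 21 = 546 days after Jan 27, 2045.
Jan has 31 days — 4 days to the end of Jan leaves 542.
From end of Jan to end of 2045 is 334 days (208 left).
Jan has 31 days (177 left).
Feb has 28 days (149 left).
Mar has 31 days (118 left).
Apr has 30 days (88 left).
May has 31 days (57 left).
Jun has 30 days (27 left).
27 days into Jul → Jul 27, 2046.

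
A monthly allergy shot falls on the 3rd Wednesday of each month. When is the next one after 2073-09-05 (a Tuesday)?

2073-09-20

September 2073 starts on a Friday; its first Wednesday is the 6th, so the 3rd Wednesday is the 20th — 2073-09-20.
2073-09-20 is after 2073-09-05, so that is the next one.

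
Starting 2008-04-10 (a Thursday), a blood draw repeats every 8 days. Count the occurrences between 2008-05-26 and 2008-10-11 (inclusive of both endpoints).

18

Occurrences land 8·i days after 2008-04-10 for i = 0, 1, 2, …
2008-05-26 is 46 days after the start; 46 ÷ 8 = 5 remainder 6; since the remainder is 6, round up to i = 6. First occurrence in the window: #7 on 2008-05-28 (6×8 = 48 days in).
2008-10-11 is 184 days after the start; 184 ÷ 8 = 23 remainder 0. Last occurrence in the window: #24 on 2008-10-11.
Occurrences #7 through #24: 18 in total.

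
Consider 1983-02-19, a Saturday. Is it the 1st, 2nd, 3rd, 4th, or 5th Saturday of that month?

Day 19 falls in week ⌈19/7⌉ of the month.
Days 1–7 hold the 1st Saturday, 8–14 the 2nd, 15–21 the 3rd, 22–28 the 4th, 29–31 the 5th.
19 is in the range for the 3rd.

3rd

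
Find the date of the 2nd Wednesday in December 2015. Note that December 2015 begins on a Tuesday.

December 9, 2015

December 2015 begins on a Tuesday, so the first Wednesday is December 2 (1 day later).
The 2nd Wednesday is 1 weeks later: 2 + 7 = 9.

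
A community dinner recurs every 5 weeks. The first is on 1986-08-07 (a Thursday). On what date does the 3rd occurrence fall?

1986-10-16

The 3rd occurrence is 2 intervals after the first: 2 × 35 = 70 days after 1986-08-07.
August has 31 days — 24 days to the end of August leaves 46.
September has 30 days (16 left).
16 days into October → 1986-10-16.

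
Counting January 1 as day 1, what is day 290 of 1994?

October 17, 1994

January has 31 days (290 − 31 = 259 remain).
February has 28 days (259 − 28 = 231 remain).
March has 31 days (231 − 31 = 200 remain).
April has 30 days (200 − 30 = 170 remain).
May has 31 days (170 − 31 = 139 remain).
June has 30 days (139 − 30 = 109 remain).
July has 31 days (109 − 31 = 78 remain).
August has 31 days (78 − 31 = 47 remain).
September has 30 days (47 − 30 = 17 remain).
17 into October → October 17.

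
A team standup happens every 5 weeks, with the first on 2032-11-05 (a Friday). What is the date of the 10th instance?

2033-09-16

The 10th occurrence is 9 intervals after the first: 9 × 35 = 315 days after 2032-11-05.
November has 30 days — 25 days to the end of November leaves 290.
December has 31 days (259 left).
January has 31 days (228 left).
February has 28 days (200 left).
March has 31 days (169 left).
April has 30 days (139 left).
May has 31 days (108 left).
June has 30 days (78 left).
July has 31 days (47 left).
August has 31 days (16 left).
16 days into September → 2033-09-16.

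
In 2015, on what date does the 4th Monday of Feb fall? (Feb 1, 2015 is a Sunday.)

Feb 23, 2015

Feb 2015 begins on a Sunday, so the first Monday is Feb 2 (1 day later).
The 4th Monday is 3 weeks later: 2 + 21 = 23.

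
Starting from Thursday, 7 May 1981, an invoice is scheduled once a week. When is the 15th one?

13 August 1981

The 15th occurrence is 14 intervals after the first: 14 × 7 = 98 days after 7 May 1981.
May has 31 days — 24 days to the end of May leaves 74.
June has 30 days (44 left).
July has 31 days (13 left).
13 days into August → 13 August 1981.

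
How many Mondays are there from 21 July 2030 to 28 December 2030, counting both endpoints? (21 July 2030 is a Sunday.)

23

21 July 2030 is a Sunday; the first Monday on or after it is 22 July 2030 (1 day later).
From 22 July 2030 to 28 December 2030: 9 + 31 + 30 + 31 + 30 + 28 = 159 days (rest of July, August, September, October, November, December).
159 ÷ 7 = 22 full weeks with remainder 5, so 22 more Mondays after the first → 23.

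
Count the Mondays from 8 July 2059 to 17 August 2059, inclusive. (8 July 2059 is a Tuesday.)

5

8 July 2059 is a Tuesday; the first Monday on or after it is 14 July 2059 (6 days later).
From 14 July 2059 to 17 August 2059: 17 + 17 = 34 days (rest of July, August).
34 ÷ 7 = 4 full weeks with remainder 6, so 4 more Mondays after the first → 5.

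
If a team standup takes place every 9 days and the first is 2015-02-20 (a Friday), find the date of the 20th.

2015-08-10

The 20th occurrence is 19 intervals after the first: 19 × 9 = 171 days after 2015-02-20.
February has 28 days — 8 days to the end of February leaves 163.
March has 31 days (132 left).
April has 30 days (102 left).
May has 31 days (71 left).
June has 30 days (41 left).
July has 31 days (10 left).
10 days into August → 2015-08-10.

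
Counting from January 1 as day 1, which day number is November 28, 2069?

332

Days in months before November: 31 + 28 + 31 + 30 + 31 + 30 + 31 + 31 + 30 + 31 = 304.
Plus 28 days into November → day 332.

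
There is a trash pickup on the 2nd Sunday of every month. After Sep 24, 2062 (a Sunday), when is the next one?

Sep 2062 starts on a Friday; its first Sunday is the 3rd, so the 2nd Sunday is the 10th — Sep 10, 2062.
That is not after Sep 24, 2062, so look at Oct 2062.
Oct 2062 starts on a Sunday; its first Sunday is the 1st, so the 2nd Sunday is the 8th — Oct 8, 2062.

Oct 8, 2062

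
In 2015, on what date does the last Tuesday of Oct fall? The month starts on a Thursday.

Oct 2015 begins on a Thursday, so the first Tuesday is Oct 6 (5 days later).
Oct 2015 has 31 days. Adding weeks: 6, 13, 20, 27 — the last one ≤ 31 is the 27th.

Oct 27, 2015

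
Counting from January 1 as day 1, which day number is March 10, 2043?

Days in months before March: 31 + 28 = 59.
Plus 10 days into March → day 69.

69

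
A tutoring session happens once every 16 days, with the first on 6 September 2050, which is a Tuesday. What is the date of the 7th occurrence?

11 December 2050

The 7th occurrence is 6 intervals after the first: 6 × 16 = 96 days after 6 September 2050.
September has 30 days — 24 days to the end of September leaves 72.
October has 31 days (41 left).
November has 30 days (11 left).
11 days into December → 11 December 2050.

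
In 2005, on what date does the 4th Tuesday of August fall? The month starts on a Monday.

August 2005 begins on a Monday, so the first Tuesday is August 2 (1 day later).
The 4th Tuesday is 3 weeks later: 2 + 21 = 23.

August 23, 2005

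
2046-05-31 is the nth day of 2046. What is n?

151

Days in months before May: 31 + 28 + 31 + 30 = 120.
Plus 31 days into May → day 151.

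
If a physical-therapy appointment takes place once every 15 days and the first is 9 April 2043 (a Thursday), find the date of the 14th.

The 14th occurrence is 13 intervals after the first: 13 × 15 = 195 days after 9 April 2043.
April has 30 days — 21 days to the end of April leaves 174.
May has 31 days (143 left).
June has 30 days (113 left).
July has 31 days (82 left).
August has 31 days (51 left).
September has 30 days (21 left).
21 days into October → 21 October 2043.

21 October 2043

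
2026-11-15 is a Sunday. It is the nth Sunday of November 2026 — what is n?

Day 15 falls in week ⌈15/7⌉ of the month.
Days 1–7 hold the 1st Sunday, 8–14 the 2nd, 15–21 the 3rd, 22–28 the 4th, 29–31 the 5th.
15 is in the range for the 3rd.

3rd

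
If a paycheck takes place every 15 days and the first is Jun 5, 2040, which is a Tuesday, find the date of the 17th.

The 17th occurrence is 16 intervals after the first: 16 × 15 = 240 days after Jun 5, 2040.
Jun has 30 days — 25 days to the end of Jun leaves 215.
Jul has 31 days (184 left).
Aug has 31 days (153 left).
Sep has 30 days (123 left).
Oct has 31 days (92 left).
Nov has 30 days (62 left).
Dec has 31 days (31 left).
31 days into Jan → Jan 31, 2041.

Jan 31, 2041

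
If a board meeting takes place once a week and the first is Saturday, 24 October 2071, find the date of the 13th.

The 13th occurrence is 12 intervals after the first: 12 × 7 = 84 days after 24 October 2071.
October has 31 days — 7 days to the end of October leaves 77.
November has 30 days (47 left).
December has 31 days (16 left).
16 days into January → 16 January 2072.

16 January 2072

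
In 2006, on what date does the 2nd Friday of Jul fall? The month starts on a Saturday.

Jul 14, 2006

Jul 2006 begins on a Saturday, so the first Friday is Jul 7 (6 days later).
The 2nd Friday is 1 weeks later: 7 + 7 = 14.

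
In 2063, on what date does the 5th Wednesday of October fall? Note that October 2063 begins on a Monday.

October 2063 begins on a Monday, so the first Wednesday is October 3 (2 days later).
The 5th Wednesday is 4 weeks later: 3 + 28 = 31.

2063-10-31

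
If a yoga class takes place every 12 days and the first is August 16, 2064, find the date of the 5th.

October 3, 2064

The 5th occurrence is 4 intervals after the first: 4 × 12 = 48 days after August 16, 2064.
August has 31 days — 15 days to the end of August leaves 33.
September has 30 days (3 left).
3 days into October → October 3, 2064.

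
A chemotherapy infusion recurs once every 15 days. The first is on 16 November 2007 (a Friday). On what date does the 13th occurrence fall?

The 13th occurrence is 12 intervals after the first: 12 × 15 = 180 days after 16 November 2007.
November has 30 days — 14 days to the end of November leaves 166.
December has 31 days (135 left).
January has 31 days (104 left).
February has 29 days (75 left).
March has 31 days (44 left).
April has 30 days (14 left).
14 days into May → 14 May 2008.

14 May 2008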